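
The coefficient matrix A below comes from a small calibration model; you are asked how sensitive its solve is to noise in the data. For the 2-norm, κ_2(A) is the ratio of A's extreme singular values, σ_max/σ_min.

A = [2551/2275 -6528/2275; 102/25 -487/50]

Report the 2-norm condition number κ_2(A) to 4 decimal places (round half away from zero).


form AᵀA = [148261/8281 -355725/8281; -355725/8281 3415129/33124] with trace 23717/196 and determinant 121/196
λ_max, λ_min = (23717/196 ± √562401225/38416)/2 = 121, 1/196
σ_max=√121=11, σ_min=√(1/196)=(1/14) → κ = 154.0000

154.0000


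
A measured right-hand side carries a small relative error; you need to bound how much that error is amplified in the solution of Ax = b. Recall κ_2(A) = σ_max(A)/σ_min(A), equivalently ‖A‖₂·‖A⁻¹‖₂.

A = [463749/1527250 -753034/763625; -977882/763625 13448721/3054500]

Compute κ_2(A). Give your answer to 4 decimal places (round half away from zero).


298.0000

AᵀA = [2403376537/1387562500 -4119482367/693781250; -4119482367/693781250 112992896977/5550250000]; tr = 39234049/1776080, det = 4879681/888040000
eigenvalues of AᵀA: λ = (tr ± √(tr²−4·det))/2 = 2209/100, 2209/8880400
so κ_2 = √((2209/100) / (2209/8880400)) = 298.0000


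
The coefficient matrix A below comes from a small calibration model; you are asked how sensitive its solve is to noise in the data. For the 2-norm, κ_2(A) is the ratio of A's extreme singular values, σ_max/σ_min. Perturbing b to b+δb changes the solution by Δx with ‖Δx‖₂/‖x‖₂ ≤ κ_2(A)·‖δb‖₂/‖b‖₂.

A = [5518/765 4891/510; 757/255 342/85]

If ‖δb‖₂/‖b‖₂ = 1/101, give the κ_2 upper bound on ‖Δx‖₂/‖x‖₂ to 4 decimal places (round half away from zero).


3.0297

AᵀA = [7121153/117045 3164863/39015; 3164863/39015 5626517/52020]; tr = 15824653/93636, det = 28561/93636
λ_max, λ_min = (15824653/93636 ± √250408945219225/8767700496)/2 = 169, 169/93636
σ_max=√169=13, σ_min=√(169/93636)=(13/306) → κ = 306.0000
κ_2(A)·‖δb‖/‖b‖ = 3.0297


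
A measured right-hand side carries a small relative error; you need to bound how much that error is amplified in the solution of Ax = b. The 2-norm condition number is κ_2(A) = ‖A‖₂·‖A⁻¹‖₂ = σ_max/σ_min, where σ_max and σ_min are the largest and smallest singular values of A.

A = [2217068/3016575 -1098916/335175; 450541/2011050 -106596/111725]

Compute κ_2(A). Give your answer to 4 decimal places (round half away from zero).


M = AᵀA = [34381514881/58238238276 -4243980650/1617728841; -4243980650/1617728841 2095809184/179747649]. tr(M)=424404337/34644996, det(M)=9604/8661249
char-poly roots: 49/4 and 784/8661249
so κ_2 = √((49/4) / (784/8661249)) = 367.8750

367.8750


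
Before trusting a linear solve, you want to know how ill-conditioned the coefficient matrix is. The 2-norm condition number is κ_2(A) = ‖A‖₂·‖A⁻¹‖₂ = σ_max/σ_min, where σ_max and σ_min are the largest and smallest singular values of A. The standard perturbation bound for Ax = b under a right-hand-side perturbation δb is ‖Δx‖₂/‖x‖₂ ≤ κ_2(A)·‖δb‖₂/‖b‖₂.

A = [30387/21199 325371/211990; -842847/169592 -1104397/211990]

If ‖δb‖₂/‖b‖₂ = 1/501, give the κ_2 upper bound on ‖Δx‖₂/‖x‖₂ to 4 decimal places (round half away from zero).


0.7004

AᵀA = [769486730625/28761446464 201986817375/7190361616; 201986817375/7190361616 26511180425/898795202]; tr = 1923715225/34199104, det = 3515625/136796416
λ_max, λ_min = (1923715225/34199104 ± √3700560035671800625/1169578714402816)/2 = 225/4, 15625/34199104
so κ_2 = √((225/4) / (15625/34199104)) = 350.8800
bound on ‖Δx‖/‖x‖: κ·ε = 350.8800·1/501 = 0.7004


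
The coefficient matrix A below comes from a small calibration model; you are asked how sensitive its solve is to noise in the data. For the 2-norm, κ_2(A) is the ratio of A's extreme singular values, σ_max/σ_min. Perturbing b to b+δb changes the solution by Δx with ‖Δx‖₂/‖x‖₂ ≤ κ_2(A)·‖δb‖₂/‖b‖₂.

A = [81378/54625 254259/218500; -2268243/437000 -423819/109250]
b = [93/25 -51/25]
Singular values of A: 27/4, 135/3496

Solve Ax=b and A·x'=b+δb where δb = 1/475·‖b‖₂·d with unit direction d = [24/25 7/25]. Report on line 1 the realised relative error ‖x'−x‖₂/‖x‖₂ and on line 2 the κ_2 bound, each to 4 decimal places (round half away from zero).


largest singular value 27/4, smallest 135/3496
κ = σ_max/σ_min = (27/4)/(135/3496) = 174.8000
bound on ‖Δx‖/‖x‖: κ·ε = 174.8000·1/475 = 0.3680
solve Ax = b  →  x = [-46.2578 62.4178]
‖b‖ = 4.2426, ‖x‖ = 77.6902
Δx = A⁻¹·δb where δb = 1/475·4.2426·d; ‖Δx‖ = 0.2313
dividing the unrounded norms, ‖Δx‖/‖x‖ = 0.0030
tightness: 0.0030 against a bound of 0.3680 (unrounded ratio ≈ 0.0081)

0.0030
0.3680


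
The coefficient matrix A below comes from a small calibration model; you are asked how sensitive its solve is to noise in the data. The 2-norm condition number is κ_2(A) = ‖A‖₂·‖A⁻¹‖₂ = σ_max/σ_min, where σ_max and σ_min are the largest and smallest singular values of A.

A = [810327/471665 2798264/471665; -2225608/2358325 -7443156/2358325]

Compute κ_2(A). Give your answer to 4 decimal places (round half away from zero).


M = AᵀA = [73941443401/19244625625 253471520232/19244625625; 253471520232/19244625625 869057462224/19244625625]. tr(M)=1508798249/30791401, det(M)=960400/30791401
solving λ² − 1508798249/30791401·λ + 960400/30791401 = 0 gives λ = 49, 19600/30791401
σ_max=√49=7, σ_min=√(19600/30791401)=(140/5549) → κ = 277.4500

277.4500


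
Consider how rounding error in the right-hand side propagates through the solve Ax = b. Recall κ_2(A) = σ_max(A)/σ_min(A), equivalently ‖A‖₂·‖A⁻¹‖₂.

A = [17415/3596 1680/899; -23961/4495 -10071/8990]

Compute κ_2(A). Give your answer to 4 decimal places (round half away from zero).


AᵀA = [19938321/384400 721791/48050; 721791/48050 456201/96100]; tr = 870525/15376, det = 1265625/61504
λ_max, λ_min = (870525/15376 ± √738353525625/236421376)/2 = 225/4, 5625/15376
so κ_2 = √((225/4) / (5625/15376)) = 12.4000

12.4000


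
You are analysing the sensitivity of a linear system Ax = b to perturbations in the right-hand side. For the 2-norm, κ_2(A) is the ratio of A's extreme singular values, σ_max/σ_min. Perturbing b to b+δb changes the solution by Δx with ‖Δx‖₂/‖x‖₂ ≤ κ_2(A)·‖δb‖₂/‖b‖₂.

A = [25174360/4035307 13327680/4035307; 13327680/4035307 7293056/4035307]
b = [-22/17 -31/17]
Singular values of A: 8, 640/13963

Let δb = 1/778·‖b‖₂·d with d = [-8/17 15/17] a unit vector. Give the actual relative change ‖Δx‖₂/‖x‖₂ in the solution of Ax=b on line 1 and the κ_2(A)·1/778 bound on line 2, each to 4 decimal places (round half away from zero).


0.0029
0.2243

σ_max = 8, σ_min = 640/13963
κ = σ_max/σ_min = 8/(640/13963) = 174.5375
perturbation bound = 174.5375·1/778 = 0.2243
solve Ax = b  →  x = [10.0463 -19.3681]
‖b‖₂ = 2.2361 and ‖x‖₂ = 21.8186
with δb = [-0.0014 0.0025], A·Δx = δb → ‖Δx‖ = 0.0627
relative error = 0.0029
realised/bound (from unrounded values) ≈ 0.0128


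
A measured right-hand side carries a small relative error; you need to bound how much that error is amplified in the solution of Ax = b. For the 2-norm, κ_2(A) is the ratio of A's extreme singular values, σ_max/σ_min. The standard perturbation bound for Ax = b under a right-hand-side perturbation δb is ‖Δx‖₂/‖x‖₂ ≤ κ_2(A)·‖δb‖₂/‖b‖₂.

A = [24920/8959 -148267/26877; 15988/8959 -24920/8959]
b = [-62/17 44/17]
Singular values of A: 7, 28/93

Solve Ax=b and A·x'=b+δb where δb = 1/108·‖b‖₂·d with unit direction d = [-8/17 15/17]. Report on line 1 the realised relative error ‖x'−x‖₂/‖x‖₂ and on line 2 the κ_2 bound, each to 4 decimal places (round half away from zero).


0.0103
0.2153

from the listed singular values, σ₁ = 7, σ_n = 28/93
κ = σ_max/σ_min = 7/(28/93) = 23.2500
bound on ‖Δx‖/‖x‖: κ·ε = 23.2500·1/108 = 0.2153
solve Ax = b  →  x = [11.5882 6.5042]
‖b‖ = 4.4721, ‖x‖ = 13.2888
δb = ε·‖b‖·d = [-0.0195 0.0365]; solving A·Δx = δb gives ‖Δx‖ = 0.1375
realised ‖Δx‖/‖x‖ = 0.0103
so the bound overstates the realised error by a factor of ≈ 20.8002 (computed from the unrounded values)


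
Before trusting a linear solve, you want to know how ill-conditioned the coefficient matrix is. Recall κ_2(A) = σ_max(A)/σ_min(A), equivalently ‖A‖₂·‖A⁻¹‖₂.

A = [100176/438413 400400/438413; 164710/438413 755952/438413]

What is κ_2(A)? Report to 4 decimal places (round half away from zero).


78.6250

form AᵀA = [128597284/665072521 569630880/665072521; 569630880/665072521 2532123136/665072521] with trace 1582820/395641 and determinant 1024/395641
char-poly roots: 4 and 256/395641
so κ_2 = √(4 / (256/395641)) = 78.6250


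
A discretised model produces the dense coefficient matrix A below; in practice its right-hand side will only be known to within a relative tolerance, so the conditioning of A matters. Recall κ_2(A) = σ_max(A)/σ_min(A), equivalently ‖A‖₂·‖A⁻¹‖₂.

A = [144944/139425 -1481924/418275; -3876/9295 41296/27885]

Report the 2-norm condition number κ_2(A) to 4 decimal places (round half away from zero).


257.4000

AᵀA = [144313744/115025625 -1484084224/345076875; -1484084224/345076875 15265116304/1035230625]; tr = 26502304/1656369, det = 6400/1656369
eigenvalues of AᵀA: λ = (tr ± √(tr²−4·det))/2 = 16, 400/1656369
κ_2(A) = √(λ_max/λ_min) = √(16 / (400/1656369)) = 257.4000


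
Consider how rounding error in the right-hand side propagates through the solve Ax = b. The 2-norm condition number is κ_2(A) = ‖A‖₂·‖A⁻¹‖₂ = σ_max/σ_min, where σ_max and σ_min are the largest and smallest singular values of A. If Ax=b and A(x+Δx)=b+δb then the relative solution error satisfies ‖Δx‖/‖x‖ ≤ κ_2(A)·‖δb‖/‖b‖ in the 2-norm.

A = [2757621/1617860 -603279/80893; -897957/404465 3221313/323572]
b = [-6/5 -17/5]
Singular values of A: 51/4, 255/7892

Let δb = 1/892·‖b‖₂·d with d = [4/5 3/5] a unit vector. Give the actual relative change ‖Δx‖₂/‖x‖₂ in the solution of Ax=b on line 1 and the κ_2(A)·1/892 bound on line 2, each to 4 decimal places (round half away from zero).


from the listed singular values, σ₁ = 51/4, σ_n = 255/7892
condition number: (51/4) ÷ (255/7892) = 394.6000
κ_2(A)·‖δb‖/‖b‖ = 0.4424
solve Ax = b  →  x = [-90.5481 -20.5341]
‖b‖₂ = 3.6056 and ‖x‖₂ = 92.8472
with δb = [0.0032 0.0024], A·Δx = δb → ‖Δx‖ = 0.1251
relative error = 0.0013
tightness: 0.0013 against a bound of 0.4424 (unrounded ratio ≈ 0.0030)

0.0013
0.4424


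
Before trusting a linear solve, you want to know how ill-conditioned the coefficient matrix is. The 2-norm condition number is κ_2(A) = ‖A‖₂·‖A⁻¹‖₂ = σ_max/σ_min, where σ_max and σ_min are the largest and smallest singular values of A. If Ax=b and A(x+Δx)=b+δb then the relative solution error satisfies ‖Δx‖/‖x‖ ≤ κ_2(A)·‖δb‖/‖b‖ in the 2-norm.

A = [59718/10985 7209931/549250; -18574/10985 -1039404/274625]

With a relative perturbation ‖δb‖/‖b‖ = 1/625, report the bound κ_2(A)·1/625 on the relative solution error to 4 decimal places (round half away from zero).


0.2163

form AᵀA = [156449320/4826809 1876697757/24134045; 1876697757/24134045 90087276361/482680900] with trace 625634369/2856100 and determinant 1874161/714025
λ_max, λ_min = (625634369/2856100 ± √391332719014314561/8157307210000)/2 = 5476/25, 1369/114244
σ_max=√(5476/25)=(74/5), σ_min=√(1369/114244)=(37/338) → κ = 135.2000
perturbation bound = 135.2000·1/625 = 0.2163


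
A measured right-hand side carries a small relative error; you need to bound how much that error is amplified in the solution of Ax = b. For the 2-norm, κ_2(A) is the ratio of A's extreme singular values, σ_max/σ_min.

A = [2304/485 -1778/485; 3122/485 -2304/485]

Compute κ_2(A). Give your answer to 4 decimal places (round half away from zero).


97.0000

M = AᵀA = [602212/9409 -451584/9409; -451584/9409 338788/9409]. tr(M)=941000/9409, det(M)=10000/9409
eigenvalues of AᵀA: λ = (tr ± √(tr²−4·det))/2 = 100, 100/9409
κ_2(A) = √(λ_max/λ_min) = √(100 / (100/9409)) = 97.0000


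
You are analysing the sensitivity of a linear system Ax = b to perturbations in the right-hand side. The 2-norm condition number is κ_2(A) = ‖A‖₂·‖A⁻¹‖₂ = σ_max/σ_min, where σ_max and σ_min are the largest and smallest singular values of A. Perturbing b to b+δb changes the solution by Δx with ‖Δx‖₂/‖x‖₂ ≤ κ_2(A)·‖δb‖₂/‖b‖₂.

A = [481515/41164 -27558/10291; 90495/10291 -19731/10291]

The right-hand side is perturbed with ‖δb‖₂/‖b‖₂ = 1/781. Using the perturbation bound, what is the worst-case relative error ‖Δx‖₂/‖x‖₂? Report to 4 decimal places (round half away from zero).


0.2571

AᵀA = [362886215625/1694474896 -10205908875/211809362; -10205908875/211809362 1148755725/105904681]; tr = 226809225/1008016, det = 1265625/1008016
char-poly roots: 225 and 5625/1008016
κ = σ_max/σ_min = 15/(75/1004) = 200.8000
worst-case relative error ≤ 200.8000 × 1/781 = 0.2571


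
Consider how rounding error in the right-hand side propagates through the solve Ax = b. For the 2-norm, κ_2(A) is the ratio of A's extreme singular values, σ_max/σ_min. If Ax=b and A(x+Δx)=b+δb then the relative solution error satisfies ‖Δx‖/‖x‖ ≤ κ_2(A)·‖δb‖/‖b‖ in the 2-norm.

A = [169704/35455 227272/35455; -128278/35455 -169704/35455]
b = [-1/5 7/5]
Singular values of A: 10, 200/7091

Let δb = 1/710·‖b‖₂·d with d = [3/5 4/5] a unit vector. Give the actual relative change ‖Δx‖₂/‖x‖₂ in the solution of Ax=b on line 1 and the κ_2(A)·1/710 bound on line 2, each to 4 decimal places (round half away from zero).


0.0020
0.4994

largest singular value 10, smallest 200/7091
condition number: 10 ÷ (200/7091) = 354.5500
worst-case relative error ≤ 354.5500 × 1/710 = 0.4994
solve Ax = b  →  x = [-28.4240 21.1930]
‖b‖₂ = 1.4142 and ‖x‖₂ = 35.4551
re-solving with b+δb shifts x by Δx of norm 0.0706
relative error = 0.0020
tightness: 0.0020 against a bound of 0.4994 (unrounded ratio ≈ 0.0040)


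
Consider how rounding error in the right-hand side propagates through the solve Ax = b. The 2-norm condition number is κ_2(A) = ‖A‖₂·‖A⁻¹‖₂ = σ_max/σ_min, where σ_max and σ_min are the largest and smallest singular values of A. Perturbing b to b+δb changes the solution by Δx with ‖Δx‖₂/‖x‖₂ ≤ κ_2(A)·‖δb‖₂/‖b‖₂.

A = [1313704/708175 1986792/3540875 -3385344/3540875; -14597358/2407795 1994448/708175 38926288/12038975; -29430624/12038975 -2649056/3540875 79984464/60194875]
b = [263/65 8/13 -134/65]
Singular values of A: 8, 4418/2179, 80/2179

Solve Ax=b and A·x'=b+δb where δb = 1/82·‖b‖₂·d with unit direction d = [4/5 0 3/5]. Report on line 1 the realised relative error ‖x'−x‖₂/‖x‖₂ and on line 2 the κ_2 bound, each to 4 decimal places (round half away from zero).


0.0279
2.6573

from the listed singular values, σ₁ = 8, σ_n = 80/2179
κ_2(A) = 8 / (80/2179) = 217.9000
bound on ‖Δx‖/‖x‖: κ·ε = 217.9000·1/82 = 2.6573
solve Ax = b  →  x = [26.2286 1.8589 47.7498]
‖b‖₂ = 4.5826 and ‖x‖₂ = 54.5109
with δb = [0.0447 0.0000 0.0335], A·Δx = δb → ‖Δx‖ = 1.5222
relative error = 0.0279
tightness: 0.0279 against a bound of 2.6573 (unrounded ratio ≈ 0.0105)


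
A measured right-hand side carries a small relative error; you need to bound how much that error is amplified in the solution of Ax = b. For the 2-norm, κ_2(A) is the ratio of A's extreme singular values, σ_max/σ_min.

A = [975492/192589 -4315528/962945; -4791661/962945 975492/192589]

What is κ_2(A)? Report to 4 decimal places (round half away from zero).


28.6250

M = AᵀA = [55588146481/1102572025 -10563602868/220514405; -10563602868/220514405 50432102224/1102572025]. tr(M)=25212901/262205, det(M)=368947264/32775625
solving λ² − 25212901/262205·λ + 368947264/32775625 = 0 gives λ = 2401/25, 153664/1311025
κ = σ_max/σ_min = (49/5)/(392/1145) = 28.6250


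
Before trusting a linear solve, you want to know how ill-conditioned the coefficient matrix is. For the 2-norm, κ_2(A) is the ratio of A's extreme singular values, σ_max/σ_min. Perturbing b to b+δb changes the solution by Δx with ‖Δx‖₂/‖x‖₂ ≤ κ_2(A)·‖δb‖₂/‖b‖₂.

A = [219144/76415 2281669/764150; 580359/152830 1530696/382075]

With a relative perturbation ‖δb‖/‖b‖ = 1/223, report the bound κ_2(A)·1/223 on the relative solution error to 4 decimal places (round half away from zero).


1.4179

form AᵀA = [21156517593/934280356 27767345424/1167850445; 27767345424/1167850445 583125376129/23357008900] with trace 661140497/13886450 and determinant 2518569/111091600
char-poly roots: 4761/100 and 529/1110916
σ_max=√(4761/100)=(69/10), σ_min=√(529/1110916)=(23/1054) → κ = 316.2000
bound on ‖Δx‖/‖x‖: κ·ε = 316.2000·1/223 = 1.4179


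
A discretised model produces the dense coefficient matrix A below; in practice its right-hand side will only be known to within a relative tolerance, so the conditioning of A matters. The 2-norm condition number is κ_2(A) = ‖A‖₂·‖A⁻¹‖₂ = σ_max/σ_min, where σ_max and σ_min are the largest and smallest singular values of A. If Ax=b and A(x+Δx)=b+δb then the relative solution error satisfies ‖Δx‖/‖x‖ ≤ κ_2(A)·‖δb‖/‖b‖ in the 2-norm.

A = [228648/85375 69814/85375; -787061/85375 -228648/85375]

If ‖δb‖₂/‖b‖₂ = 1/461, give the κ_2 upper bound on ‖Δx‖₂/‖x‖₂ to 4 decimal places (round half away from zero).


AᵀA = [1074791881/11662225 313476408/11662225; 313476408/11662225 91446244/11662225]; tr = 46649525/466489, det = 62500/466489
λ_max, λ_min = (46649525/466489 ± √2176061560475625/217611987121)/2 = 100, 625/466489
so κ_2 = √(100 / (625/466489)) = 273.2000
perturbation bound = 273.2000·1/461 = 0.5926

0.5926


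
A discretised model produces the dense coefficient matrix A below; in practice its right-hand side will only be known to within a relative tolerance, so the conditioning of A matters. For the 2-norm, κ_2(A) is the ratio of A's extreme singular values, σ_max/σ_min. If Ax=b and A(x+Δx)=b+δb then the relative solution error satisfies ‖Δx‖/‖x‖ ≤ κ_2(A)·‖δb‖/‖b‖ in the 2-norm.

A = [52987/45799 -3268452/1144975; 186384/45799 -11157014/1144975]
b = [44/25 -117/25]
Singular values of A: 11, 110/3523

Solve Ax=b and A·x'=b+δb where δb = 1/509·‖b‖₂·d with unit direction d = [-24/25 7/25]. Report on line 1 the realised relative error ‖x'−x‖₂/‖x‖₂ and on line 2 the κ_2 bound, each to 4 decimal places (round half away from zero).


0.0033
0.6921

σ_max = 11, σ_min = 110/3523
κ_2(A) = 11 / (110/3523) = 352.3000
worst-case relative error ≤ 352.3000 × 1/509 = 0.6921
solve Ax = b  →  x = [-88.8308 -36.6189]
‖b‖ = 5.0000, ‖x‖ = 96.0825
with δb = [-0.0094 0.0028], A·Δx = δb → ‖Δx‖ = 0.3146
relative error = 0.0033
tightness: 0.0033 against a bound of 0.6921 (unrounded ratio ≈ 0.0047)


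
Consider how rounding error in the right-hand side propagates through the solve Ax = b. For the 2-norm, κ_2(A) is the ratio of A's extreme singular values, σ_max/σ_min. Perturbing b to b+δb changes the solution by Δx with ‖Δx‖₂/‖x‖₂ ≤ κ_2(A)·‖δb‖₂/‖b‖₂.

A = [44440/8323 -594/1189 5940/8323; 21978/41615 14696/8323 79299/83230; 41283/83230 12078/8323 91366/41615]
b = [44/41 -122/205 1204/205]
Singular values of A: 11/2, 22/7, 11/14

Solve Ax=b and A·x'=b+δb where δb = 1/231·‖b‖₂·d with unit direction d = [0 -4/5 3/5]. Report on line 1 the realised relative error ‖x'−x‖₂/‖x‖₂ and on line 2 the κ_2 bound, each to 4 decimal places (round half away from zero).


σ_max = 11/2, σ_min = 11/14
κ = σ_max/σ_min = (11/2)/(11/14) = 7.0000
perturbation bound = 7.0000·1/231 = 0.0303
solve Ax = b  →  x = [-0.6471 -2.5893 4.5328]
‖b‖ = 6.0000, ‖x‖ = 5.2602
Δx = A⁻¹·δb where δb = 1/231·6.0000·d; ‖Δx‖ = 0.0331
relative error = 0.0063
realised/bound (from unrounded values) ≈ 0.2074

0.0063
0.0303


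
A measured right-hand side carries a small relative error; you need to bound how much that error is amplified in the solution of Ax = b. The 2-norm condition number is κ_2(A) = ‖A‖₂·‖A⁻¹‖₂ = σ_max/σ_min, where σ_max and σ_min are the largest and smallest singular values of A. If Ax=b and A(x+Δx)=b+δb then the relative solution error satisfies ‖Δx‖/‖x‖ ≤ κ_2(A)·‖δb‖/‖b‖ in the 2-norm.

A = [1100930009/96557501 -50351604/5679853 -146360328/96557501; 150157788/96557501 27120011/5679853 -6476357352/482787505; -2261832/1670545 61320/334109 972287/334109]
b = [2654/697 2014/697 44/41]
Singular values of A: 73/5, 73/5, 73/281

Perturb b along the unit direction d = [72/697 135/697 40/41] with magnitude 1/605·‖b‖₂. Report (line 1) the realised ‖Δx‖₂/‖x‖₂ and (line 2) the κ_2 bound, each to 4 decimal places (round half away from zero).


0.0040
0.0929

σ_max = 73/5, σ_min = 73/281
condition number: (73/5) ÷ (73/281) = 56.2000
κ_2(A)·‖δb‖/‖b‖ = 0.0929
solve Ax = b  →  x = [4.9012 5.4804 2.3035]
2-norm of b is 4.8990; of x, 7.7047
Δx = A⁻¹·δb where δb = 1/605·4.8990·d; ‖Δx‖ = 0.0312
dividing the unrounded norms, ‖Δx‖/‖x‖ = 0.0040
realised/bound (from unrounded values) ≈ 0.0436


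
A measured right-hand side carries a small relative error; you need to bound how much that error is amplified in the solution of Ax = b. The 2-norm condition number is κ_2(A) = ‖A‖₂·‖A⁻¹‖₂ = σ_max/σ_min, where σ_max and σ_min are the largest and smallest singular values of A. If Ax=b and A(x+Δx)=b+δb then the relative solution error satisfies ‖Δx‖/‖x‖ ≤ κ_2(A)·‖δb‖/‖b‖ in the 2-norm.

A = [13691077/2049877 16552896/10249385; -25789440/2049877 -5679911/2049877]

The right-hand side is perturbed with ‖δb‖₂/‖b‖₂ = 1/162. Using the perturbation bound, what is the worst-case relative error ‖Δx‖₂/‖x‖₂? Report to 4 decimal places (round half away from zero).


0.7262

M = AᵀA = [2949968183161/14539777561 3318462260928/72698887805; 3318462260928/72698887805 3738868824169/363494439025]. tr(M)=46096414874/216237025, det(M)=28398241/8649481
solving λ² − 46096414874/216237025·λ + 28398241/8649481 = 0 gives λ = 5329/25, 133225/8649481
σ_max=√(5329/25)=(73/5), σ_min=√(133225/8649481)=(365/2941) → κ = 117.6400
perturbation bound = 117.6400·1/162 = 0.7262


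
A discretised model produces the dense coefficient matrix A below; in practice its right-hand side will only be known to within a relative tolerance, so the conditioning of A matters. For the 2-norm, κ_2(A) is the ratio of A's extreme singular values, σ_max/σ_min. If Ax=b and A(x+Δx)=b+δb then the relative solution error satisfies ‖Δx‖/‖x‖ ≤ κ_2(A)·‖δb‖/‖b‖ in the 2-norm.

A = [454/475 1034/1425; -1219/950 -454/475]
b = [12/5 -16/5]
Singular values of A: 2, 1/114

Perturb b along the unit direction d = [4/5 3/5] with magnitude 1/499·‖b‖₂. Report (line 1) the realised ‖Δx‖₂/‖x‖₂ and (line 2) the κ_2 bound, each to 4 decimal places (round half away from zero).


largest singular value 2, smallest 1/114
condition number: 2 ÷ (1/114) = 228.0000
κ_2(A)·‖δb‖/‖b‖ = 0.4569
solve Ax = b  →  x = [1.6000 1.2000]
‖b‖₂ = 4.0000 and ‖x‖₂ = 2.0000
Δx = A⁻¹·δb where δb = 1/499·4.0000·d; ‖Δx‖ = 0.9138
dividing the unrounded norms, ‖Δx‖/‖x‖ = 0.4569
realised/bound = 1 exactly: the bound is attained for this b and d

0.4569
0.4569


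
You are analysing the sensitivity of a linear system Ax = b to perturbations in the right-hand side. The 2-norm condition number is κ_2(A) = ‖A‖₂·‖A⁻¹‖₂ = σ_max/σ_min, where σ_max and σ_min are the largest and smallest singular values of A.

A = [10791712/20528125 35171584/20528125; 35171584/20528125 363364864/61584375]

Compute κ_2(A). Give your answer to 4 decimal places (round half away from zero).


246.3375

M = AᵀA = [2165602190336/674246265625 22270084243456/2022738796875; 22270084243456/2022738796875 229067819646976/6068216390625]. tr(M)=397693182976/9709146225, det(M)=268435456/9709146225
eigenvalues of AᵀA: λ = (tr ± √(tr²−4·det))/2 = 1024/25, 262144/388365849
κ_2(A) = √(λ_max/λ_min) = √((1024/25) / (262144/388365849)) = 246.3375


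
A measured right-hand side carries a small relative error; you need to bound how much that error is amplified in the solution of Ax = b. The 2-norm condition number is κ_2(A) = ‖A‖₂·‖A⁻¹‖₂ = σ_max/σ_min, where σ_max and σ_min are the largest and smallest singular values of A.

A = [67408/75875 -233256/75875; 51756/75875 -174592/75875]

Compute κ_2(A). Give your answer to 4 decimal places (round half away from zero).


303.5000

M = AᵀA = [57780176/46056125 -198076032/46056125; -198076032/46056125 679125824/46056125]. tr(M)=5895248/368449, det(M)=1024/368449
char-poly roots: 16 and 64/368449
so κ_2 = √(16 / (64/368449)) = 303.5000


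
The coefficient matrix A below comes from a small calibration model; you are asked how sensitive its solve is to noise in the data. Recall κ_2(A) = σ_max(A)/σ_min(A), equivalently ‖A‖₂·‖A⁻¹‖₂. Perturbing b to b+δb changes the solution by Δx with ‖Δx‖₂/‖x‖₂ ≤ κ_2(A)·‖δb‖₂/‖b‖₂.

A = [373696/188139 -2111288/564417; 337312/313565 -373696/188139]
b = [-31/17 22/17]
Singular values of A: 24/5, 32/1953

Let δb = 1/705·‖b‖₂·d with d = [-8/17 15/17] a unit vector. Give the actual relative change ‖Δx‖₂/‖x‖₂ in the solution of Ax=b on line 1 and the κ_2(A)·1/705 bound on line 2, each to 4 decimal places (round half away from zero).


largest singular value 24/5, smallest 32/1953
κ = σ_max/σ_min = (24/5)/(32/1953) = 292.9500
perturbation bound = 292.9500·1/705 = 0.4155
solve Ax = b  →  x = [107.6042 57.6250]
‖b‖ = 2.2361, ‖x‖ = 122.0627
δb = ε·‖b‖·d = [-0.0015 0.0028]; solving A·Δx = δb gives ‖Δx‖ = 0.1936
dividing the unrounded norms, ‖Δx‖/‖x‖ = 0.0016
so the bound overstates the realised error by a factor of ≈ 262.0228 (computed from the unrounded values)

0.0016
0.4155


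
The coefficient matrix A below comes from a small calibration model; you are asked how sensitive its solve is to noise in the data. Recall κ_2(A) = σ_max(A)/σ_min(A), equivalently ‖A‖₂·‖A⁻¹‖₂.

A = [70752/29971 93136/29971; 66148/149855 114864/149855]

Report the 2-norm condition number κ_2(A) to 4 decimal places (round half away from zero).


36.5500

M = AᵀA = [77050384/13359025 102520512/13359025; 102520512/13359025 136854016/13359025]. tr(M)=8556176/534361, det(M)=102400/534361
λ_max, λ_min = (8556176/534361 ± √72989273477376/285541678321)/2 = 16, 6400/534361
κ = σ_max/σ_min = 4/(80/731) = 36.5500


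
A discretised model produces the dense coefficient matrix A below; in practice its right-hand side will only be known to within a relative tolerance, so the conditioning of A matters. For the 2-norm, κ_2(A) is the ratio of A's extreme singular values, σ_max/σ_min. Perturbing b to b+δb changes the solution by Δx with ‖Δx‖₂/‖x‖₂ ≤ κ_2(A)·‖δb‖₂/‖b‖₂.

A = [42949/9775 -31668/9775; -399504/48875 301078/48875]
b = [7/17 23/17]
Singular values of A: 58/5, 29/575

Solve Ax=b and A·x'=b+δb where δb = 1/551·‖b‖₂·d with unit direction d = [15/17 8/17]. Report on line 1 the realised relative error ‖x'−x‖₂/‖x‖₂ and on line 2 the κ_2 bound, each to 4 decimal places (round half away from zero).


from the listed singular values, σ₁ = 58/5, σ_n = 29/575
κ_2(A) = (58/5) / (29/575) = 230.0000
worst-case relative error ≤ 230.0000 × 1/551 = 0.4174
solve Ax = b  →  x = [11.8276 15.9138]
‖b‖ = 1.4142, ‖x‖ = 19.8278
Δx = A⁻¹·δb where δb = 1/551·1.4142·d; ‖Δx‖ = 0.0509
realised ‖Δx‖/‖x‖ = 0.0026
so the bound overstates the realised error by a factor of ≈ 162.6361 (computed from the unrounded values)

0.0026
0.4174


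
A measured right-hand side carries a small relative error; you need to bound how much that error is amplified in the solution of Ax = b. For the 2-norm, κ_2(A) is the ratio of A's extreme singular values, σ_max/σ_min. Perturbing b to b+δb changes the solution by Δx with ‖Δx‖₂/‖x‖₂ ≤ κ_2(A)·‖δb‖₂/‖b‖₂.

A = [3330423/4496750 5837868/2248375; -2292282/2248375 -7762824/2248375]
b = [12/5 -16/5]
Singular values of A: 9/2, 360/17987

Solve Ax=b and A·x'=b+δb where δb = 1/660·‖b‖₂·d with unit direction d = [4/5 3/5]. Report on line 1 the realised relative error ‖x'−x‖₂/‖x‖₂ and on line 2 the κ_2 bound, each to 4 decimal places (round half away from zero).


0.3407
0.3407

largest singular value 9/2, smallest 360/17987
κ = σ_max/σ_min = (9/2)/(360/17987) = 224.8375
worst-case relative error ≤ 224.8375 × 1/660 = 0.3407
solve Ax = b  →  x = [0.2489 0.8533]
‖b‖₂ = 4.0000 and ‖x‖₂ = 0.8889
δb = ε·‖b‖·d = [0.0048 0.0036]; solving A·Δx = δb gives ‖Δx‖ = 0.3028
realised ‖Δx‖/‖x‖ = 0.3407
realised/bound = 1 exactly: the bound is attained for this b and d


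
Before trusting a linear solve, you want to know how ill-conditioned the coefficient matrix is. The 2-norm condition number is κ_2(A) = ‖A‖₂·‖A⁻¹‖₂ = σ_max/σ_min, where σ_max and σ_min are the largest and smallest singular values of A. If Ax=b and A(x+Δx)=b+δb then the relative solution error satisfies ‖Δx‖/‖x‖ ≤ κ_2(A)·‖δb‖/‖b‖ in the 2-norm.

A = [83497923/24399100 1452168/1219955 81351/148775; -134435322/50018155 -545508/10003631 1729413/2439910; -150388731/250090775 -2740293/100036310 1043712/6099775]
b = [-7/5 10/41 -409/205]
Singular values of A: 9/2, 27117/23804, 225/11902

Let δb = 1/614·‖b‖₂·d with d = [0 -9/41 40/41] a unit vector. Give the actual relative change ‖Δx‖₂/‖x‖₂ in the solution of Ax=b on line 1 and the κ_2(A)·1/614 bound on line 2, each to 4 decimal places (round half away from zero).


0.0020
0.3877

from the listed singular values, σ₁ = 9/2, σ_n = 225/11902
κ = σ_max/σ_min = (9/2)/(225/11902) = 238.0400
κ_2(A)·‖δb‖/‖b‖ = 0.3877
solve Ax = b  →  x = [-18.6799 82.0095 -64.1796]
‖b‖ = 2.4495, ‖x‖ = 105.7994
with δb = [0.0000 -0.0009 0.0039], A·Δx = δb → ‖Δx‖ = 0.2110
relative error = 0.0020
tightness: 0.0020 against a bound of 0.3877 (unrounded ratio ≈ 0.0051)


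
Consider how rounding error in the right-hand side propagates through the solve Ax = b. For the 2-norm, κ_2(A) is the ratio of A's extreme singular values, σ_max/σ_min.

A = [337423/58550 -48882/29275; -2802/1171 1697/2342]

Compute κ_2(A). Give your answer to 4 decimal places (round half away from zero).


AᵀA = [133482290929/3428102500 -9732891168/857025625; -9732891168/857025625 11357680321/3428102500]; tr = 115871977/2742482, det = 714025/21939856
char-poly roots: 169/4 and 4225/5484964
so κ_2 = √((169/4) / (4225/5484964)) = 234.2000

234.2000


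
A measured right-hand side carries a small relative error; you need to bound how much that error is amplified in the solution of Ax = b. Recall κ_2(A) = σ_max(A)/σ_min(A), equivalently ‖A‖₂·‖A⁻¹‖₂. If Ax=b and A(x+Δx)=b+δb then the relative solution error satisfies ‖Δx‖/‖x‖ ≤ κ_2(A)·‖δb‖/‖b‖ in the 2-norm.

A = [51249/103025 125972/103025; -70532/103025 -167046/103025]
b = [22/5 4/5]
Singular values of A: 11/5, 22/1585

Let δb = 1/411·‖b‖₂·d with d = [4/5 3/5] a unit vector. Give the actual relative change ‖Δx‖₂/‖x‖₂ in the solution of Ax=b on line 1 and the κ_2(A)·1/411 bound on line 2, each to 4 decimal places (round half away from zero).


largest singular value 11/5, smallest 22/1585
κ_2(A) = (11/5) / (22/1585) = 158.5000
κ_2(A)·‖δb‖/‖b‖ = 0.3856
solve Ax = b  →  x = [-265.6643 111.6783]
‖b‖ = 4.4721, ‖x‖ = 288.1833
re-solving with b+δb shifts x by Δx of norm 0.7839
realised ‖Δx‖/‖x‖ = 0.0027
tightness: 0.0027 against a bound of 0.3856 (unrounded ratio ≈ 0.0071)

0.0027
0.3856


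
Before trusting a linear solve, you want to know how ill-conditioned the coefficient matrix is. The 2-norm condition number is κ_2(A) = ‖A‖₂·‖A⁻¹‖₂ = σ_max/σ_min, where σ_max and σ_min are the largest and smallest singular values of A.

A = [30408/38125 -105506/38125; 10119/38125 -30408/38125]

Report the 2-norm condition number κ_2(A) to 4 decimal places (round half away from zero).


91.5000

form AᵀA = [328653/465125 -1125096/465125; -1125096/465125 3857972/465125] with trace 33493/3721 and determinant 36/3721
eigenvalues of AᵀA: λ = (tr ± √(tr²−4·det))/2 = 9, 4/3721
so κ_2 = √(9 / (4/3721)) = 91.5000


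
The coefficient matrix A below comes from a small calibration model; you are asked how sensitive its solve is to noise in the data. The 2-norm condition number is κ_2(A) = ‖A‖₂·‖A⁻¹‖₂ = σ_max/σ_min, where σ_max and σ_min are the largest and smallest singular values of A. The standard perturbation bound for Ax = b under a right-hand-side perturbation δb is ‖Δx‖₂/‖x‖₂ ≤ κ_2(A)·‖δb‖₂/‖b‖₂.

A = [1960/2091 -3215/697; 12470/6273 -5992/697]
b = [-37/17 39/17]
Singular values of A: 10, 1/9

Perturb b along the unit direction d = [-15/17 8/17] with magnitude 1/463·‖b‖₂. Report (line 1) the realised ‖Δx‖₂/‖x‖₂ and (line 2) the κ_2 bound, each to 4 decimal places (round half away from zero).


σ_max = 10, σ_min = 1/9
κ = σ_max/σ_min = 10/(1/9) = 90.0000
worst-case relative error ≤ 90.0000 × 1/463 = 0.1944
solve Ax = b  →  x = [26.3634 5.8293]
‖b‖ = 3.1623, ‖x‖ = 27.0002
with δb = [-0.0060 0.0032], A·Δx = δb → ‖Δx‖ = 0.0615
relative error = 0.0023
tightness: 0.0023 against a bound of 0.1944 (unrounded ratio ≈ 0.0117)

0.0023
0.1944


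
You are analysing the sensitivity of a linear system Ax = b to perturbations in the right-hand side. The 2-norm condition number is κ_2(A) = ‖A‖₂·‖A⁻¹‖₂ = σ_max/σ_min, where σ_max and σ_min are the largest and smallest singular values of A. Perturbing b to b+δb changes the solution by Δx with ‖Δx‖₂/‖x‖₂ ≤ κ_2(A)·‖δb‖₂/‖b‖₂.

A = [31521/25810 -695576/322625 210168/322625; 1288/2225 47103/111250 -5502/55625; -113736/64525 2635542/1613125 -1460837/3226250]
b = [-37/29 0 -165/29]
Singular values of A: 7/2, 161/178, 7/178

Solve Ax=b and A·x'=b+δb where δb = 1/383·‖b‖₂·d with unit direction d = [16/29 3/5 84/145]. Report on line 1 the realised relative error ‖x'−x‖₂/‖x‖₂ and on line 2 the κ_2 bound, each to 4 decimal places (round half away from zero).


0.0038
0.2324

from the listed singular values, σ₁ = 7/2, σ_n = 7/178
condition number: (7/2) ÷ (7/178) = 89.0000
worst-case relative error ≤ 89.0000 × 1/383 = 0.2324
solve Ax = b  →  x = [3.1677 -27.2278 -98.0109]
‖b‖ = 5.8310, ‖x‖ = 101.7720
δb = ε·‖b‖·d = [0.0084 0.0091 0.0088]; solving A·Δx = δb gives ‖Δx‖ = 0.3871
realised ‖Δx‖/‖x‖ = 0.0038
so the bound overstates the realised error by a factor of ≈ 61.0881 (computed from the unrounded values)


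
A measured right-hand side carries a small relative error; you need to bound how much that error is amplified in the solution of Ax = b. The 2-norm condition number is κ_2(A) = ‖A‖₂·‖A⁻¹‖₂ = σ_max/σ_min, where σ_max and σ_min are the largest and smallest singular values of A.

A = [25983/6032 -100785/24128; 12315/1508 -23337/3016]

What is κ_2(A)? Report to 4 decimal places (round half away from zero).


208.0000

M = AᵀA = [3101663889/36385024 -11815341615/145540096; -11815341615/145540096 45013012641/582160384]. tr(M)=112532265/692224, det(M)=6765201/11075584
λ_max, λ_min = (112532265/692224 ± √12662339907405969/479174066176)/2 = 2601/16, 2601/692224
κ_2(A) = √(λ_max/λ_min) = √((2601/16) / (2601/692224)) = 208.0000


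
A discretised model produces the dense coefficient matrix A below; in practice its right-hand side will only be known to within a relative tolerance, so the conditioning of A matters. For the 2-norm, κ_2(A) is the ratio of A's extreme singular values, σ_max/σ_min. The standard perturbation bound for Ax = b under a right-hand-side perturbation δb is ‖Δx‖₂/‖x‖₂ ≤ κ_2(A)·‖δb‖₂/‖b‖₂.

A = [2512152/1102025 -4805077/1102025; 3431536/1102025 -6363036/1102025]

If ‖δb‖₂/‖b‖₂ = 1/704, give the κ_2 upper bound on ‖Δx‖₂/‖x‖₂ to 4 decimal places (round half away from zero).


0.2302

form AᵀA = [723453879616/48578364025 -271248567192/9715672805; -271248567192/9715672805 2543079684529/48578364025] with trace 2260576861/33618245 and determinant 723394816/4202280625
solving λ² − 2260576861/33618245·λ + 723394816/4202280625 = 0 gives λ = 1681/25, 430336/168091225
κ = σ_max/σ_min = (41/5)/(656/12965) = 162.0625
perturbation bound = 162.0625·1/704 = 0.2302


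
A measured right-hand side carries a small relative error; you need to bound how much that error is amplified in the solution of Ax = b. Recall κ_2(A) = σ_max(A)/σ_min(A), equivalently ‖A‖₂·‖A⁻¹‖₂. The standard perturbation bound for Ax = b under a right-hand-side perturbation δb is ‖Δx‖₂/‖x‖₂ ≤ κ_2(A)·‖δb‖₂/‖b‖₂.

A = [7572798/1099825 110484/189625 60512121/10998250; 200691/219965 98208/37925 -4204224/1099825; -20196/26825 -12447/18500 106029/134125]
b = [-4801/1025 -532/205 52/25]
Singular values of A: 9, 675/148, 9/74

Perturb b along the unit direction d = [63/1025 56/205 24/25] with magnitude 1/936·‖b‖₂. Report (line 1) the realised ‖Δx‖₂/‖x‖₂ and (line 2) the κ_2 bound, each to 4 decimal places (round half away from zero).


0.0061
0.0791

from the listed singular values, σ₁ = 9, σ_n = 9/74
condition number: 9 ÷ (9/74) = 74.0000
bound on ‖Δx‖/‖x‖: κ·ε = 74.0000·1/936 = 0.0791
solve Ax = b  →  x = [-4.2080 6.0516 3.7740]
‖b‖ = 5.7446, ‖x‖ = 8.2808
δb = ε·‖b‖·d = [0.0004 0.0017 0.0059]; solving A·Δx = δb gives ‖Δx‖ = 0.0505
realised ‖Δx‖/‖x‖ = 0.0061
so the bound overstates the realised error by a factor of ≈ 12.9735 (computed from the unrounded values)


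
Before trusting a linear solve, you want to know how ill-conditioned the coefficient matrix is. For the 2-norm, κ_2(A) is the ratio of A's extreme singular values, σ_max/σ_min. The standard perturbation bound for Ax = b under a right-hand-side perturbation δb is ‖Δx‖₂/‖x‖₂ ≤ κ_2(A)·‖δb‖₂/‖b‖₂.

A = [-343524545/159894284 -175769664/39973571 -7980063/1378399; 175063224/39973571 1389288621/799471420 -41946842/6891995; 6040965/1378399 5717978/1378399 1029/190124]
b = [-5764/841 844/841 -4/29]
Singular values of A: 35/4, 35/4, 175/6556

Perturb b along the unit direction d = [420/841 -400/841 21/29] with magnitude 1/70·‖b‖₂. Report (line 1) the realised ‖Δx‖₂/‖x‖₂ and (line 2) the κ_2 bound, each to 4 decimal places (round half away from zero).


σ_max = 35/4, σ_min = 175/6556
κ = σ_max/σ_min = (35/4)/(175/6556) = 327.8000
bound on ‖Δx‖/‖x‖: κ·ε = 327.8000·1/70 = 4.6829
solve Ax = b  →  x = [-98.9692 104.5805 -41.5195]
‖b‖ = 6.9282, ‖x‖ = 149.8528
with δb = [0.0494 -0.0471 0.0717], A·Δx = δb → ‖Δx‖ = 3.7079
realised ‖Δx‖/‖x‖ = 0.0247
so the bound overstates the realised error by a factor of ≈ 189.2572 (computed from the unrounded values)

0.0247
4.6829
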